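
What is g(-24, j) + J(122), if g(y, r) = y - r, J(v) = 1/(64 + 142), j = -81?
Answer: 11743/206 ≈ 57.005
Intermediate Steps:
J(v) = 1/206
g(-24, j) + J(122) = (-24 - 1*(-81)) + 1/206 = (-24 + 81) + 1/206 = 57 + 1/206 = 11743/206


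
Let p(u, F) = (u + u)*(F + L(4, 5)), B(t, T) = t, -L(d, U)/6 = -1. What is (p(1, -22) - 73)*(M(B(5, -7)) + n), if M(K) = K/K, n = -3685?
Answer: 386820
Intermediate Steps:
L(d, U) = 6 (L(d, U) = -6*(-1) = 6)
M(K) = 1
p(u, F) = 2*u*(6 + F) (p(u, F) = (u + u)*(F + 6) = (2*u)*(6 + F) = 2*u*(6 + F))
(p(1, -22) - 73)*(M(B(5, -7)) + n) = (2*1*(6 - 22) - 73)*(1 - 3685) = (2*1*(-16) - 73)*(-3684) = (-32 - 73)*(-3684) = -105*(-3684) = 386820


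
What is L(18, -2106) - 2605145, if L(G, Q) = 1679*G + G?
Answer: -2574905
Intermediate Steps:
L(G, Q) = 1680*G
L(18, -2106) - 2605145 = 1680*18 - 2605145 = 30240 - 2605145 = -2574905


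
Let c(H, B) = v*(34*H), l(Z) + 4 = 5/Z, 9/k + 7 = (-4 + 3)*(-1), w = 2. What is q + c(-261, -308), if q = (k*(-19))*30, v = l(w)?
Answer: 14166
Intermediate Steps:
k = -3/2 (k = 9/(-7 + (-4 + 3)*(-1)) = 9/(-7 - 1*(-1)) = 9/(-7 + 1) = 9/(-6) = 9*(-1/6) = -3/2 ≈ -1.5000)
l(Z) = -4 + 5/Z
v = -3/2 (v = -4 + 5/2 = -3/2 ≈ -1.5000)
c(H, B) = -51*H
q = 855 (q = -3/2*(-19)*30 = (57/2)*30 = 855)
q + c(-261, -308) = 855 - 51*(-261) = 855 + 13311 = 14166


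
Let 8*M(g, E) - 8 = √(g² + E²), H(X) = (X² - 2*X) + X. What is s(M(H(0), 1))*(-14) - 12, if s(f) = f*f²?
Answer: -8175/256 ≈ -31.934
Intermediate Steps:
H(X) = X² - X
M(g, E) = 1 + √(E² + g²)/8 (M(g, E) = 1 + √(g² + E²)/8 = 1 + √(E² + g²)/8)
s(f) = f³
s(M(H(0), 1))*(-14) - 12 = (1 + √(1² + (0*(-1 + 0))²)/8)³*(-14) - 12 = (1 + √(1 + (0*(-1))²)/8)³*(-14) - 12 = (1 + √(1 + 0²)/8)³*(-14) - 12 = (1 + √(1 + 0)/8)³*(-14) - 12 = (1 + √1/8)³*(-14) - 12 = (1 + (⅛)*1)³*(-14) - 12 = (1 + ⅛)³*(-14) - 12 = (9/8)³*(-14) - 12 = (729/512)*(-14) - 12 = -5103/256 - 12 = -8175/256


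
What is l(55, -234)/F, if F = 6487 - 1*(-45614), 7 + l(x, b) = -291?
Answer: -298/52101 ≈ -0.0057197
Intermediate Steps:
l(x, b) = -298 (l(x, b) = -7 - 291 = -298)
F = 52101 (F = 6487 + 45614 = 52101)
l(55, -234)/F = -298/52101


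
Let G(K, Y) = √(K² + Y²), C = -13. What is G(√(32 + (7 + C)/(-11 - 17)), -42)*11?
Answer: 11*√352058/14 ≈ 466.20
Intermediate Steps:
G(√(32 + (7 + C)/(-11 - 17)), -42)*11 = √((√(32 + (7 - 13)/(-11 - 17)))² + (-42)²)*11 = √((√(32 - 6/(-28)))² + 1764)*11 = √((√(32 - 6*(-1/28)))² + 1764)*11 = √((√(32 + 3/14))² + 1764)*11 = √((√(451/14))² + 1764)*11 = √((√6314/14)² + 1764)*11 = √(451/14 + 1764)*11 = √(25147/14)*11 = (√352058/14)*11 = 11*√352058/14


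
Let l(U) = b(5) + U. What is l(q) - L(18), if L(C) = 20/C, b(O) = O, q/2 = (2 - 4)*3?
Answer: -73/9 ≈ -8.1111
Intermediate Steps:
q = -12 (q = 2*((2 - 4)*3) = 2*(-2*3) = 2*(-6) = -12)
l(U) = 5 + U
l(q) - L(18) = (5 - 12) - 20/18 = -7 - 20/18 = -7 - 1*10/9 = -7 - 10/9 = -73/9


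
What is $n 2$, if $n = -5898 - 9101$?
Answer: $-29998$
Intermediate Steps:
$n = -14999$ ($n = -5898 - 9101 = -14999$)
$n 2 = \left(-14999\right) 2 = -29998$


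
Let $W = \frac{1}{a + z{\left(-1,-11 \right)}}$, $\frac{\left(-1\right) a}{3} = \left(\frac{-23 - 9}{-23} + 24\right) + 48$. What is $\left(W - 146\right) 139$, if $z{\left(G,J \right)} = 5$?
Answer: $- \frac{100438203}{4949} \approx -20295.0$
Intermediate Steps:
$a = - \frac{5064}{23}$ ($a = - 3 \left(\left(\frac{-23 - 9}{-23} + 24\right) + 48\right) = - 3 \left(\left(\left(-32\right) \left(- \frac{1}{23}\right) + 24\right) + 48\right) = - 3 \left(\left(\frac{32}{23} + 24\right) + 48\right) = - 3 \left(\frac{584}{23} + 48\right) = \left(-3\right) \frac{1688}{23} = - \frac{5064}{23} \approx -220.17$)
$W = - \frac{23}{4949}$ ($W = \frac{1}{- \frac{5064}{23} + 5} = \frac{1}{- \frac{4949}{23}} = - \frac{23}{4949} \approx -0.0046474$)
$\left(W - 146\right) 139 = \left(- \frac{23}{4949} - 146\right) 139 = \left(- \frac{722577}{4949}\right) 139 = - \frac{100438203}{4949}$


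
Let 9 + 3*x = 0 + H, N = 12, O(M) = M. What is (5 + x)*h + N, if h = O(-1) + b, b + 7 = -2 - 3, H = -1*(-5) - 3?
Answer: -68/3 ≈ -22.667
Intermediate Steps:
H = 2 (H = 5 - 3 = 2)
b = -12 (b = -7 + (-2 - 3) = -7 - 5 = -12)
x = -7/3 (x = -3 + (0 + 2)/3 = -3 + (1/3)*2 = -3 + 2/3 = -7/3 ≈ -2.3333)
h = -13 (h = -1 - 12 = -13)
(5 + x)*h + N = (5 - 7/3)*(-13) + 12 = (8/3)*(-13) + 12 = -104/3 + 12 = -68/3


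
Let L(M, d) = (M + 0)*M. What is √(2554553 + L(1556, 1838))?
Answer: √4975689 ≈ 2230.6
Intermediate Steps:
L(M, d) = M² (L(M, d) = M*M = M²)
√(2554553 + L(1556, 1838)) = √(2554553 + 1556²) = √(2554553 + 2421136) = √4975689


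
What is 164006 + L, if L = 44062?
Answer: 208068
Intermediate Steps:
164006 + L = 164006 + 44062 = 208068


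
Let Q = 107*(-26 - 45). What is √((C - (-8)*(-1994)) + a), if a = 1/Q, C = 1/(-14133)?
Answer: I*√183894236136265923282/107368401 ≈ 126.3*I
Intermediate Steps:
C = -1/14133 ≈ -7.0756e-5
Q = -7597 (Q = 107*(-71) = -7597)
a = -1/7597 (a = 1/(-7597) = -1/7597 ≈ -0.00013163)
√((C - (-8)*(-1994)) + a) = √((-1/14133 - (-8)*(-1994)) - 1/7597) = √((-1/14133 - 1*15952) - 1/7597) = √((-1/14133 - 15952) - 1/7597) = √(-225449617/14133 - 1/7597) = √(-1712740754482/107368401) = I*√183894236136265923282/107368401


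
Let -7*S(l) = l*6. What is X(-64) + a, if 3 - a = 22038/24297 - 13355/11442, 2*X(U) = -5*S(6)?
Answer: 1493570947/92668758 ≈ 16.117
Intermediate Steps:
S(l) = -6*l/7 (S(l) = -l*6/7 = -6*l/7)
X(U) = 90/7 (X(U) = (-(-30)*6/7)/2 = (-5*(-36/7))/2 = (½)*(180/7) = 90/7)
a = 302115487/92668758 (a = 3 - (22038/24297 - 13355/11442) = 3 - (22038*(1/24297) - 13355*1/11442) = 3 - (7346/8099 - 13355/11442) = 3 - 1*(-24109213/92668758) = 3 + 24109213/92668758 = 302115487/92668758 ≈ 3.2602)
X(-64) + a = 90/7 + 302115487/92668758 = 1493570947/92668758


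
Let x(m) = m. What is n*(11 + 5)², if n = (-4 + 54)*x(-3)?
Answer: -38400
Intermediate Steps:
n = -150 (n = (-4 + 54)*(-3) = 50*(-3) = -150)
n*(11 + 5)² = -150*(11 + 5)² = -150*16² = -150*256 = -38400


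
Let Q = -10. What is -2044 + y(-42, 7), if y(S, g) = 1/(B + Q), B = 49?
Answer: -79715/39 ≈ -2044.0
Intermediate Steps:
y(S, g) = 1/39 (y(S, g) = 1/(49 - 10) = 1/39)
-2044 + y(-42, 7) = -2044 + 1/39 = -79715/39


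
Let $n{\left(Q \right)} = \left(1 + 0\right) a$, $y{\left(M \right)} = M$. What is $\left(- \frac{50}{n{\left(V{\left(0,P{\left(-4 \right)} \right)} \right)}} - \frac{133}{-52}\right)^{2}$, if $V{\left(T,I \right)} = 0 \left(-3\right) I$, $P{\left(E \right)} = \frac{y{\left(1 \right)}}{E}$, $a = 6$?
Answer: $\frac{811801}{24336} \approx 33.358$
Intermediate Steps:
$P{\left(E \right)} = \frac{1}{E}$ ($P{\left(E \right)} = 1 \frac{1}{E} = \frac{1}{E}$)
$V{\left(T,I \right)} = 0$ ($V{\left(T,I \right)} = 0 I = 0$)
$n{\left(Q \right)} = 6$ ($n{\left(Q \right)} = \left(1 + 0\right) 6 = 1 \cdot 6 = 6$)
$\left(- \frac{50}{n{\left(V{\left(0,P{\left(-4 \right)} \right)} \right)}} - \frac{133}{-52}\right)^{2} = \left(- \frac{50}{6} - \frac{133}{-52}\right)^{2} = \left(\left(-50\right) \frac{1}{6} - - \frac{133}{52}\right)^{2} = \left(- \frac{25}{3} + \frac{133}{52}\right)^{2} = \left(- \frac{901}{156}\right)^{2} = \frac{811801}{24336}$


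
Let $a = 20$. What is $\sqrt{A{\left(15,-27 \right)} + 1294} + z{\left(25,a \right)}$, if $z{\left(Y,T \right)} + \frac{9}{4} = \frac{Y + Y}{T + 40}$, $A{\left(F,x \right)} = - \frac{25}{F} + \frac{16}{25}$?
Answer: $- \frac{17}{12} + \frac{\sqrt{290919}}{15} \approx 34.541$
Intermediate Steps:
$A{\left(F,x \right)} = \frac{16}{25} - \frac{25}{F}$ ($A{\left(F,x \right)} = - \frac{25}{F} + 16 \cdot \frac{1}{25} = - \frac{25}{F} + \frac{16}{25} = \frac{16}{25} - \frac{25}{F}$)
$z{\left(Y,T \right)} = - \frac{9}{4} + \frac{2 Y}{40 + T}$ ($z{\left(Y,T \right)} = - \frac{9}{4} + \frac{Y + Y}{T + 40} = - \frac{9}{4} + \frac{2 Y}{40 + T}$)
$\sqrt{A{\left(15,-27 \right)} + 1294} + z{\left(25,a \right)} = \sqrt{\left(\frac{16}{25} - \frac{25}{15}\right) + 1294} + \frac{-360 - 180 + 8 \cdot 25}{4 \left(40 + 20\right)} = \sqrt{\left(\frac{16}{25} - \frac{5}{3}\right) + 1294} + \frac{-360 - 180 + 200}{4 \cdot 60} = \sqrt{\left(\frac{16}{25} - \frac{5}{3}\right) + 1294} + \frac{1}{4} \cdot \frac{1}{60} \left(-340\right) = \sqrt{- \frac{77}{75} + 1294} - \frac{17}{12} = \sqrt{\frac{96973}{75}} - \frac{17}{12} = \frac{\sqrt{290919}}{15} - \frac{17}{12} = - \frac{17}{12} + \frac{\sqrt{290919}}{15}$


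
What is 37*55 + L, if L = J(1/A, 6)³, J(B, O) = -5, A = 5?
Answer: 1910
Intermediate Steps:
L = -125 (L = (-5)³ = -125)
37*55 + L = 37*55 - 125 = 2035 - 125 = 1910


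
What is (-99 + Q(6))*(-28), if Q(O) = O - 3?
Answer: 2688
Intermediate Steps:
Q(O) = -3 + O
(-99 + Q(6))*(-28) = (-99 + (-3 + 6))*(-28) = (-99 + 3)*(-28) = -96*(-28) = 2688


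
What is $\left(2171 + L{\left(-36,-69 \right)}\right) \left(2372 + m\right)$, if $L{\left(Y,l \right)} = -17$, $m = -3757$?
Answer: $-2983290$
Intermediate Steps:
$\left(2171 + L{\left(-36,-69 \right)}\right) \left(2372 + m\right) = \left(2171 - 17\right) \left(2372 - 3757\right) = 2154 \left(-1385\right) = -2983290$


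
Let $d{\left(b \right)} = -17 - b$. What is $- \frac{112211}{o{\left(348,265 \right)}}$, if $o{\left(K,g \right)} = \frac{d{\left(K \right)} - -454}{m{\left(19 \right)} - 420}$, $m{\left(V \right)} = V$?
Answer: $\frac{44996611}{89} \approx 5.0558 \cdot 10^{5}$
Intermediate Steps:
$o{\left(K,g \right)} = - \frac{437}{401} + \frac{K}{401}$ ($o{\left(K,g \right)} = \frac{\left(-17 - K\right) - -454}{19 - 420} = \frac{\left(-17 - K\right) + 454}{-401} = \left(437 - K\right) \left(- \frac{1}{401}\right) = - \frac{437}{401} + \frac{K}{401}$)
$- \frac{112211}{o{\left(348,265 \right)}} = - \frac{112211}{- \frac{437}{401} + \frac{1}{401} \cdot 348} = - \frac{112211}{- \frac{437}{401} + \frac{348}{401}} = - \frac{112211}{- \frac{89}{401}} = \left(-112211\right) \left(- \frac{401}{89}\right) = \frac{44996611}{89}$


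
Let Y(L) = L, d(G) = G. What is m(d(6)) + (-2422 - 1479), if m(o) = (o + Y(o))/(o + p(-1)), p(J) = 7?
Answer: -50701/13 ≈ -3900.1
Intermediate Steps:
m(o) = 2*o/(7 + o) (m(o) = (o + o)/(o + 7) = (2*o)/(7 + o) = 2*o/(7 + o))
m(d(6)) + (-2422 - 1479) = 2*6/(7 + 6) + (-2422 - 1479) = 2*6/13 - 3901 = 2*6*(1/13) - 3901 = 12/13 - 3901 = -50701/13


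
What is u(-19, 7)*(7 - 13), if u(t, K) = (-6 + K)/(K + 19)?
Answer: -3/13 ≈ -0.23077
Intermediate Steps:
u(t, K) = (-6 + K)/(19 + K)
u(-19, 7)*(7 - 13) = ((-6 + 7)/(19 + 7))*(7 - 13) = (1/26)*(-6) = -3/13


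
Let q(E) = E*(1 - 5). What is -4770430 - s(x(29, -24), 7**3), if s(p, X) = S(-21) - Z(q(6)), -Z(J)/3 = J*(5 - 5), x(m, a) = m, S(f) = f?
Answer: -4770409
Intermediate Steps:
q(E) = -4*E (q(E) = E*(-4) = -4*E)
Z(J) = 0 (Z(J) = -3*J*(5 - 5) = -3*J*0 = -3*0 = 0)
s(p, X) = -21 (s(p, X) = -21 - 1*0 = -21 + 0 = -21)
-4770430 - s(x(29, -24), 7**3) = -4770430 - 1*(-21) = -4770430 + 21 = -4770409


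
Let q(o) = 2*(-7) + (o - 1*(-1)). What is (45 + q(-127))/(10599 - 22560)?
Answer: 95/11961 ≈ 0.0079425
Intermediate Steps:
q(o) = -13 + o (q(o) = -14 + (o + 1) = -14 + (1 + o) = -13 + o)
(45 + q(-127))/(10599 - 22560) = (45 + (-13 - 127))/(10599 - 22560) = (45 - 140)/(-11961) = -95*(-1/11961) = 95/11961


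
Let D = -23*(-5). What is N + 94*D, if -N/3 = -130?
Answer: 11200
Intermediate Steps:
N = 390 (N = -3*(-130) = 390)
D = 115
N + 94*D = 390 + 94*115 = 390 + 10810 = 11200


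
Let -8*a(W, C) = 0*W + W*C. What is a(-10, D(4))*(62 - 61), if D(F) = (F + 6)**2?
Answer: 125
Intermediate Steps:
D(F) = (6 + F)**2
a(W, C) = -C*W/8 (a(W, C) = -(0*W + W*C)/8 = -(0 + C*W)/8 = -C*W/8)
a(-10, D(4))*(62 - 61) = (-1/8*(6 + 4)**2*(-10))*(62 - 61) = -1/8*10**2*(-10)*1 = -1/8*100*(-10)*1 = 125*1 = 125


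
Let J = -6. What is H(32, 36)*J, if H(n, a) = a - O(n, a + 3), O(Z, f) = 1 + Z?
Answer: -18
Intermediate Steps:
H(n, a) = -1 + a - n (H(n, a) = a - (1 + n) = a + (-1 - n) = -1 + a - n)
H(32, 36)*J = (-1 + 36 - 1*32)*(-6) = (-1 + 36 - 32)*(-6) = 3*(-6) = -18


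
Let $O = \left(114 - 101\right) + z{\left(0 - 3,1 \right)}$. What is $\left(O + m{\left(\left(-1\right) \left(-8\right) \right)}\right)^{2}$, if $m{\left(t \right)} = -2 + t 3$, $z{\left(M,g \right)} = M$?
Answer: $1024$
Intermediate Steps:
$O = 10$ ($O = \left(114 - 101\right) + \left(0 - 3\right) = 13 + \left(0 - 3\right) = 13 - 3 = 10$)
$m{\left(t \right)} = -2 + 3 t$
$\left(O + m{\left(\left(-1\right) \left(-8\right) \right)}\right)^{2} = \left(10 - \left(2 - 3 \left(\left(-1\right) \left(-8\right)\right)\right)\right)^{2} = \left(10 + \left(-2 + 3 \cdot 8\right)\right)^{2} = \left(10 + \left(-2 + 24\right)\right)^{2} = \left(10 + 22\right)^{2} = 32^{2} = 1024$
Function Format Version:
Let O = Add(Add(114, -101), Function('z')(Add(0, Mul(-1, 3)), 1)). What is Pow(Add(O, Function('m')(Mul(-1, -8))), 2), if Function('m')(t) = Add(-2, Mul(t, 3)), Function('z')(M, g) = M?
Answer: 1024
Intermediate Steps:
O = 10 (O = Add(Add(114, -101), Add(0, Mul(-1, 3))) = Add(13, Add(0, -3)) = Add(13, -3) = 10)
Function('m')(t) = Add(-2, Mul(3, t))
Pow(Add(O, Function('m')(Mul(-1, -8))), 2) = Pow(Add(10, Add(-2, Mul(3, Mul(-1, -8)))), 2) = Pow(Add(10, Add(-2, Mul(3, 8))), 2) = Pow(Add(10, Add(-2, 24)), 2) = Pow(Add(10, 22), 2) = Pow(32, 2) = 1024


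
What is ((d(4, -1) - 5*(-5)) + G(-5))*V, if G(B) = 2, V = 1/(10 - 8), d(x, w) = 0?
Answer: 27/2 ≈ 13.500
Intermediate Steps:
V = 1/2 ≈ 0.50000
((d(4, -1) - 5*(-5)) + G(-5))*V = ((0 - 5*(-5)) + 2)*(1/2) = ((0 + 25) + 2)*(1/2) = (25 + 2)*(1/2) = 27*(1/2) = 27/2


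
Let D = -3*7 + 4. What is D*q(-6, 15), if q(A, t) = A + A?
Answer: 204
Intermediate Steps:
q(A, t) = 2*A
D = -17 (D = -21 + 4 = -17)
D*q(-6, 15) = -34*(-6) = -17*(-12) = 204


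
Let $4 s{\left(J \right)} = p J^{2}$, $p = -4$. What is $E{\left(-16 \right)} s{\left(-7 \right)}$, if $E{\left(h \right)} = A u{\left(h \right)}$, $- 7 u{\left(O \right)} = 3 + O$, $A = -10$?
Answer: $910$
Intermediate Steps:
$u{\left(O \right)} = - \frac{3}{7} - \frac{O}{7}$ ($u{\left(O \right)} = - \frac{3 + O}{7} = - \frac{3}{7} - \frac{O}{7}$)
$E{\left(h \right)} = \frac{30}{7} + \frac{10 h}{7}$ ($E{\left(h \right)} = - 10 \left(- \frac{3}{7} - \frac{h}{7}\right) = \frac{30}{7} + \frac{10 h}{7}$)
$s{\left(J \right)} = - J^{2}$ ($s{\left(J \right)} = \frac{\left(-4\right) J^{2}}{4} = - J^{2}$)
$E{\left(-16 \right)} s{\left(-7 \right)} = \left(\frac{30}{7} + \frac{10}{7} \left(-16\right)\right) \left(- \left(-7\right)^{2}\right) = \left(\frac{30}{7} - \frac{160}{7}\right) \left(\left(-1\right) 49\right) = \left(- \frac{130}{7}\right) \left(-49\right) = 910$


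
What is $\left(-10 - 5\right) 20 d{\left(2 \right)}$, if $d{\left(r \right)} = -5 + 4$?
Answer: $300$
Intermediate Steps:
$d{\left(r \right)} = -1$
$\left(-10 - 5\right) 20 d{\left(2 \right)} = \left(-10 - 5\right) 20 \left(-1\right) = \left(-15\right) 20 \left(-1\right) = \left(-300\right) \left(-1\right) = 300$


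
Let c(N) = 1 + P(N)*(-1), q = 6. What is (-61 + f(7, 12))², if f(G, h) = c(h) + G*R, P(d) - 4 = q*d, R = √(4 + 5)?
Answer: 13225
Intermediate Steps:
R = 3 (R = √9 = 3)
P(d) = 4 + 6*d
c(N) = -3 - 6*N (c(N) = 1 + (4 + 6*N)*(-1) = 1 + (-4 - 6*N) = -3 - 6*N)
f(G, h) = -3 - 6*h + 3*G (f(G, h) = (-3 - 6*h) + G*3 = (-3 - 6*h) + 3*G = -3 - 6*h + 3*G)
(-61 + f(7, 12))² = (-61 + (-3 - 6*12 + 3*7))² = (-61 + (-3 - 72 + 21))² = (-61 - 54)² = (-115)² = 13225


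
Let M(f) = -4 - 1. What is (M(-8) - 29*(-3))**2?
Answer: 6724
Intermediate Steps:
M(f) = -5
(M(-8) - 29*(-3))**2 = (-5 - 29*(-3))**2 = (-5 + 87)**2 = 82**2 = 6724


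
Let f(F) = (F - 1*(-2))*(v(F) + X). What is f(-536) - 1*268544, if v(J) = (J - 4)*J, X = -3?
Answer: -154827902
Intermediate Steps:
v(J) = J*(-4 + J) (v(J) = (-4 + J)*J = J*(-4 + J))
f(F) = (-3 + F*(-4 + F))*(2 + F) (f(F) = (F - 1*(-2))*(F*(-4 + F) - 3) = (F + 2)*(-3 + F*(-4 + F)) = (2 + F)*(-3 + F*(-4 + F)) = (-3 + F*(-4 + F))*(2 + F))
f(-536) - 1*268544 = (-6 + (-536)**3 - 11*(-536) - 2*(-536)**2) - 1*268544 = (-6 - 153990656 + 5896 - 2*287296) - 268544 = (-6 - 153990656 + 5896 - 574592) - 268544 = -154559358 - 268544 = -154827902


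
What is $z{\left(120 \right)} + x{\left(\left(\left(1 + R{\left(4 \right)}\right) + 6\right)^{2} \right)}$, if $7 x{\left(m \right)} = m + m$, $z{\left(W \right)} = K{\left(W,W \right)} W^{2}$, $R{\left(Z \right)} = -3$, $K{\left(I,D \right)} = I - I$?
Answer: $\frac{32}{7} \approx 4.5714$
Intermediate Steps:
$K{\left(I,D \right)} = 0$
$z{\left(W \right)} = 0$ ($z{\left(W \right)} = 0 W^{2} = 0$)
$x{\left(m \right)} = \frac{2 m}{7}$ ($x{\left(m \right)} = \frac{m + m}{7} = \frac{2 m}{7}$)
$z{\left(120 \right)} + x{\left(\left(\left(1 + R{\left(4 \right)}\right) + 6\right)^{2} \right)} = 0 + \frac{2 \left(\left(1 - 3\right) + 6\right)^{2}}{7} = 0 + \frac{2 \left(-2 + 6\right)^{2}}{7} = 0 + \frac{2 \cdot 4^{2}}{7} = 0 + \frac{2}{7} \cdot 16 = 0 + \frac{32}{7} = \frac{32}{7}$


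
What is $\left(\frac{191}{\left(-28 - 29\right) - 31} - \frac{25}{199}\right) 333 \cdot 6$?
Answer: $- \frac{40168791}{8756} \approx -4587.6$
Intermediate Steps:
$\left(\frac{191}{\left(-28 - 29\right) - 31} - \frac{25}{199}\right) 333 \cdot 6 = \left(\frac{191}{-57 - 31} - \frac{25}{199}\right) 1998 = \left(\frac{191}{-88} - \frac{25}{199}\right) 1998 = \left(191 \left(- \frac{1}{88}\right) - \frac{25}{199}\right) 1998 = \left(- \frac{191}{88} - \frac{25}{199}\right) 1998 = \left(- \frac{40209}{17512}\right) 1998 = - \frac{40168791}{8756}$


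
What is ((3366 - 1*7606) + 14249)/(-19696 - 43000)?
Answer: -10009/62696 ≈ -0.15964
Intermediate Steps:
((3366 - 1*7606) + 14249)/(-19696 - 43000) = ((3366 - 7606) + 14249)/(-62696) = (-4240 + 14249)*(-1/62696) = 10009*(-1/62696) = -10009/62696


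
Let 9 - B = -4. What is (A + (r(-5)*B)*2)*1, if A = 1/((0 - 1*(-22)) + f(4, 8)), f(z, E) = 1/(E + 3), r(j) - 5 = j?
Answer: 11/243 ≈ 0.045267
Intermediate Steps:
B = 13 (B = 9 - 1*(-4) = 9 + 4 = 13)
r(j) = 5 + j
f(z, E) = 1/(3 + E)
A = 11/243 (A = 1/((0 - 1*(-22)) + 1/(3 + 8)) = 1/((0 + 22) + 1/11) = 1/(22 + 1/11) = 1/(243/11) = 11/243 ≈ 0.045267)
(A + (r(-5)*B)*2)*1 = (11/243 + ((5 - 5)*13)*2)*1 = (11/243 + (0*13)*2)*1 = (11/243 + 0*2)*1 = (11/243 + 0)*1 = (11/243)*1 = 11/243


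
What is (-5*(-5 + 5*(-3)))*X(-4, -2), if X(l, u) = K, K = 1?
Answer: 100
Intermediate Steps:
X(l, u) = 1
(-5*(-5 + 5*(-3)))*X(-4, -2) = -5*(-5 + 5*(-3))*1 = -5*(-5 - 15)*1 = -5*(-20)*1 = 100*1 = 100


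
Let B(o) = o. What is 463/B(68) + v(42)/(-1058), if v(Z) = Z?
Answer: 243499/35972 ≈ 6.7691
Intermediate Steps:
463/B(68) + v(42)/(-1058) = 463/68 + 42/(-1058) = 463*(1/68) + 42*(-1/1058) = 463/68 - 21/529 = 243499/35972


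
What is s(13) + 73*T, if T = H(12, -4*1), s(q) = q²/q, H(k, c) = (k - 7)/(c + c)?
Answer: -261/8 ≈ -32.625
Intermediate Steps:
H(k, c) = (-7 + k)/(2*c) (H(k, c) = (-7 + k)/((2*c)) = (-7 + k)*(1/(2*c)) = (-7 + k)/(2*c))
s(q) = q
T = -5/8 (T = (-7 + 12)/(2*((-4*1))) = (½)*5/(-4) = (½)*(-¼)*5 = -5/8 ≈ -0.62500)
s(13) + 73*T = 13 + 73*(-5/8) = 13 - 365/8 = -261/8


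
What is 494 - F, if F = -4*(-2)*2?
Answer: 478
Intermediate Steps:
F = 16 (F = 8*2 = 16)
494 - F = 494 - 1*16 = 494 - 16 = 478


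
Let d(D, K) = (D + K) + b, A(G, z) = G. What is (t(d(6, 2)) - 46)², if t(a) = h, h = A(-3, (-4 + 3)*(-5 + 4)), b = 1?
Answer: 2401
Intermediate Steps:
d(D, K) = 1 + D + K (d(D, K) = (D + K) + 1 = 1 + D + K)
h = -3
t(a) = -3
(t(d(6, 2)) - 46)² = (-3 - 46)² = (-49)² = 2401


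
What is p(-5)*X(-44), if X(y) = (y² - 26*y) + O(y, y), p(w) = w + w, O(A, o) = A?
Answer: -30360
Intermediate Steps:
p(w) = 2*w
X(y) = y² - 25*y (X(y) = (y² - 26*y) + y = y² - 25*y)
p(-5)*X(-44) = (2*(-5))*(-44*(-25 - 44)) = -(-440)*(-69) = -10*3036 = -30360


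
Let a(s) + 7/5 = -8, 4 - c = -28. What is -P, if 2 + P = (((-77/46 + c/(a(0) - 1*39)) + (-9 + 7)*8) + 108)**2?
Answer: -249013894913/30980356 ≈ -8037.8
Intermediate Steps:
c = 32 (c = 4 - 1*(-28) = 4 + 28 = 32)
a(s) = -47/5 (a(s) = -7/5 - 8 = -47/5)
P = 249013894913/30980356 (P = -2 + (((-77/46 + 32/(-47/5 - 1*39)) + (-9 + 7)*8) + 108)**2 = -2 + (((-77*1/46 + 32/(-47/5 - 39)) - 2*8) + 108)**2 = -2 + (((-77/46 + 32/(-242/5)) - 16) + 108)**2 = -2 + (((-77/46 + 32*(-5/242)) - 16) + 108)**2 = -2 + (((-77/46 - 80/121) - 16) + 108)**2 = -2 + ((-12997/5566 - 16) + 108)**2 = -2 + (-102053/5566 + 108)**2 = -2 + (499075/5566)**2 = -2 + 249075855625/30980356 = 249013894913/30980356 ≈ 8037.8)
-P = -1*249013894913/30980356 = -249013894913/30980356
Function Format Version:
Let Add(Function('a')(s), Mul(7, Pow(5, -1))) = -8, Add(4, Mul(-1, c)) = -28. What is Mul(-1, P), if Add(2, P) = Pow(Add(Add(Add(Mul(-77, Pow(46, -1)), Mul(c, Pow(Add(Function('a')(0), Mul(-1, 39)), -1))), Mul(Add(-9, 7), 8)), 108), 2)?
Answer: Rational(-249013894913, 30980356) ≈ -8037.8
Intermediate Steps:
c = 32 (c = Add(4, Mul(-1, -28)) = Add(4, 28) = 32)
Function('a')(s) = Rational(-47, 5) (Function('a')(s) = Add(Rational(-7, 5), -8) = Rational(-47, 5))
P = Rational(249013894913, 30980356) (P = Add(-2, Pow(Add(Add(Add(Mul(-77, Pow(46, -1)), Mul(32, Pow(Add(Rational(-47, 5), Mul(-1, 39)), -1))), Mul(Add(-9, 7), 8)), 108), 2)) = Add(-2, Pow(Add(Add(Add(Mul(-77, Rational(1, 46)), Mul(32, Pow(Add(Rational(-47, 5), -39), -1))), Mul(-2, 8)), 108), 2)) = Add(-2, Pow(Add(Add(Add(Rational(-77, 46), Mul(32, Pow(Rational(-242, 5), -1))), -16), 108), 2)) = Add(-2, Pow(Add(Add(Add(Rational(-77, 46), Mul(32, Rational(-5, 242))), -16), 108), 2)) = Add(-2, Pow(Add(Add(Add(Rational(-77, 46), Rational(-80, 121)), -16), 108), 2)) = Add(-2, Pow(Add(Add(Rational(-12997, 5566), -16), 108), 2)) = Add(-2, Pow(Add(Rational(-102053, 5566), 108), 2)) = Add(-2, Pow(Rational(499075, 5566), 2)) = Add(-2, Rational(249075855625, 30980356)) = Rational(249013894913, 30980356) ≈ 8037.8)
Mul(-1, P) = Mul(-1, Rational(249013894913, 30980356)) = Rational(-249013894913, 30980356)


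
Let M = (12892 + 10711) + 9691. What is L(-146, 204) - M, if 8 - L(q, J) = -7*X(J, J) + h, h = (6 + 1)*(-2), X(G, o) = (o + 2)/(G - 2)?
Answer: -3359751/101 ≈ -33265.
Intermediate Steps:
X(G, o) = (2 + o)/(-2 + G)
h = -14 (h = 7*(-2) = -14)
M = 33294 (M = 23603 + 9691 = 33294)
L(q, J) = 22 + 7*(2 + J)/(-2 + J) (L(q, J) = 8 - (-7*(2 + J)/(-2 + J) - 14) = 8 - (-14 - 7*(2 + J)/(-2 + J)) = 8 + (14 + 7*(2 + J)/(-2 + J)) = 22 + 7*(2 + J)/(-2 + J))
L(-146, 204) - M = (-30 + 29*204)/(-2 + 204) - 1*33294 = (-30 + 5916)/202 - 33294 = (1/202)*5886 - 33294 = 2943/101 - 33294 = -3359751/101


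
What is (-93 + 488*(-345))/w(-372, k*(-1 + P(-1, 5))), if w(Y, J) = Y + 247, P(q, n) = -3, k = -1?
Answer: 168453/125 ≈ 1347.6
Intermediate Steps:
w(Y, J) = 247 + Y
(-93 + 488*(-345))/w(-372, k*(-1 + P(-1, 5))) = (-93 + 488*(-345))/(247 - 372) = (-93 - 168360)/(-125) = -168453*(-1/125) = 168453/125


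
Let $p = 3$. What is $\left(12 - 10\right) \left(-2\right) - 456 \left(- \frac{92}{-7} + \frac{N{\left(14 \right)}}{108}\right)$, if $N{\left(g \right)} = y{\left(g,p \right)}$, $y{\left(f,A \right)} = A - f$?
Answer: $- \frac{374894}{63} \approx -5950.7$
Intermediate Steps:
$N{\left(g \right)} = 3 - g$
$\left(12 - 10\right) \left(-2\right) - 456 \left(- \frac{92}{-7} + \frac{N{\left(14 \right)}}{108}\right) = \left(12 - 10\right) \left(-2\right) - 456 \left(- \frac{92}{-7} + \frac{3 - 14}{108}\right) = 2 \left(-2\right) - 456 \left(\left(-92\right) \left(- \frac{1}{7}\right) + \left(3 - 14\right) \frac{1}{108}\right) = -4 - 456 \left(\frac{92}{7} - \frac{11}{108}\right) = -4 - \frac{374642}{63} = - \frac{374894}{63}$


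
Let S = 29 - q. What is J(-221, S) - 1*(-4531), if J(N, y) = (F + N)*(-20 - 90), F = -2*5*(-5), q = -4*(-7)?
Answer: 23341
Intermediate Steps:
q = 28
S = 1 (S = 29 - 1*28 = 29 - 28 = 1)
F = 50 (F = -10*(-5) = 50)
J(N, y) = -5500 - 110*N (J(N, y) = (50 + N)*(-20 - 90) = (50 + N)*(-110) = -5500 - 110*N)
J(-221, S) - 1*(-4531) = (-5500 - 110*(-221)) - 1*(-4531) = (-5500 + 24310) + 4531 = 18810 + 4531 = 23341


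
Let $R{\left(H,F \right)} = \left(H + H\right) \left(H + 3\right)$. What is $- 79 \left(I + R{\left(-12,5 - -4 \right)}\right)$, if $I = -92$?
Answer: $-9796$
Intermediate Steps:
$R{\left(H,F \right)} = 2 H \left(3 + H\right)$
$- 79 \left(I + R{\left(-12,5 - -4 \right)}\right) = - 79 \left(-92 + 2 \left(-12\right) \left(3 - 12\right)\right) = - 79 \left(-92 + 2 \left(-12\right) \left(-9\right)\right) = - 79 \left(-92 + 216\right) = \left(-79\right) 124 = -9796$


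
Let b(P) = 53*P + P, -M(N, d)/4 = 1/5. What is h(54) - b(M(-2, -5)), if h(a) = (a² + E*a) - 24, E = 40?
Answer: 25476/5 ≈ 5095.2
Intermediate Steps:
M(N, d) = -⅘ (M(N, d) = -4/5 = -4*⅕ = -⅘)
b(P) = 54*P
h(a) = -24 + a² + 40*a (h(a) = (a² + 40*a) - 24 = -24 + a² + 40*a)
h(54) - b(M(-2, -5)) = (-24 + 54² + 40*54) - 54*(-4)/5 = (-24 + 2916 + 2160) - 1*(-216/5) = 5052 + 216/5 = 25476/5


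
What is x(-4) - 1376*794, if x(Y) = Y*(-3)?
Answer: -1092532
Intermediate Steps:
x(Y) = -3*Y
x(-4) - 1376*794 = -3*(-4) - 1376*794 = 12 - 1092544 = -1092532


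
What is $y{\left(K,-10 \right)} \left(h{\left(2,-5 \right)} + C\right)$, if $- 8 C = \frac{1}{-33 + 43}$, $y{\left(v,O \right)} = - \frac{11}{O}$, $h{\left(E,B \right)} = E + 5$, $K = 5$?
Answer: $\frac{6149}{800} \approx 7.6862$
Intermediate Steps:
$h{\left(E,B \right)} = 5 + E$
$C = - \frac{1}{80}$ ($C = - \frac{1}{8 \left(-33 + 43\right)} = - \frac{1}{8 \cdot 10} = \left(- \frac{1}{8}\right) \frac{1}{10} = - \frac{1}{80} \approx -0.0125$)
$y{\left(K,-10 \right)} \left(h{\left(2,-5 \right)} + C\right) = - \frac{11}{-10} \left(\left(5 + 2\right) - \frac{1}{80}\right) = \left(-11\right) \left(- \frac{1}{10}\right) \left(7 - \frac{1}{80}\right) = \frac{11}{10} \cdot \frac{559}{80} = \frac{6149}{800}$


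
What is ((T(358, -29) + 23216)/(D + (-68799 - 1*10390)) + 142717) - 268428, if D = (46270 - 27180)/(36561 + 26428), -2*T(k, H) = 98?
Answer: -627050043108004/4988016831 ≈ -1.2571e+5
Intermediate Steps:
T(k, H) = -49 (T(k, H) = -½*98 = -49)
D = 19090/62989 ≈ 0.30307
((T(358, -29) + 23216)/(D + (-68799 - 1*10390)) + 142717) - 268428 = ((-49 + 23216)/(19090/62989 + (-68799 - 1*10390)) + 142717) - 268428 = (23167/(19090/62989 + (-68799 - 10390)) + 142717) - 268428 = (23167/(19090/62989 - 79189) + 142717) - 268428 = (23167/(-4988016831/62989) + 142717) - 268428 = (23167*(-62989/4988016831) + 142717) - 268428 = (-1459266163/4988016831 + 142717) - 268428 = 711873338803664/4988016831 - 268428 = -627050043108004/4988016831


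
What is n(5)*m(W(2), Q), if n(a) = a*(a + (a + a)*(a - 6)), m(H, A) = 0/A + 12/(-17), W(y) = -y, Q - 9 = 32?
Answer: 300/17 ≈ 17.647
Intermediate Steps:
Q = 41 (Q = 9 + 32 = 41)
m(H, A) = -12/17 (m(H, A) = 0 + 12*(-1/17) = 0 - 12/17 = -12/17)
n(a) = a*(a + 2*a*(-6 + a)) (n(a) = a*(a + (2*a)*(-6 + a)) = a*(a + 2*a*(-6 + a)))
n(5)*m(W(2), Q) = (5²*(-11 + 2*5))*(-12/17) = (25*(-11 + 10))*(-12/17) = (25*(-1))*(-12/17) = -25*(-12/17) = 300/17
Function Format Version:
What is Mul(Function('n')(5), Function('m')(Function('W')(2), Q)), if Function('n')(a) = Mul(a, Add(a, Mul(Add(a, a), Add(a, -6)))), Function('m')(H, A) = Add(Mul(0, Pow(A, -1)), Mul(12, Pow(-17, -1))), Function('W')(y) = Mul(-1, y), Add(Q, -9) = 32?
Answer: Rational(300, 17) ≈ 17.647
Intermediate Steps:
Q = 41 (Q = Add(9, 32) = 41)
Function('m')(H, A) = Rational(-12, 17) (Function('m')(H, A) = Add(0, Mul(12, Rational(-1, 17))) = Add(0, Rational(-12, 17)) = Rational(-12, 17))
Function('n')(a) = Mul(a, Add(a, Mul(2, a, Add(-6, a)))) (Function('n')(a) = Mul(a, Add(a, Mul(Mul(2, a), Add(-6, a)))) = Mul(a, Add(a, Mul(2, a, Add(-6, a)))))
Mul(Function('n')(5), Function('m')(Function('W')(2), Q)) = Mul(Mul(Pow(5, 2), Add(-11, Mul(2, 5))), Rational(-12, 17)) = Mul(Mul(25, Add(-11, 10)), Rational(-12, 17)) = Mul(Mul(25, -1), Rational(-12, 17)) = Mul(-25, Rational(-12, 17)) = Rational(300, 17)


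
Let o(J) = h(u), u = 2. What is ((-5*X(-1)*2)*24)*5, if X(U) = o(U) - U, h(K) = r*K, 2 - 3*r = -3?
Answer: -5200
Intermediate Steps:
r = 5/3 (r = 2/3 - 1/3*(-3) = 2/3 + 1 = 5/3 ≈ 1.6667)
h(K) = 5*K/3
o(J) = 10/3 (o(J) = (5/3)*2 = 10/3)
X(U) = 10/3 - U
((-5*X(-1)*2)*24)*5 = ((-5*(10/3 - 1*(-1))*2)*24)*5 = ((-5*(10/3 + 1)*2)*24)*5 = ((-5*13/3*2)*24)*5 = (-65/3*2*24)*5 = -130/3*24*5 = -1040*5 = -5200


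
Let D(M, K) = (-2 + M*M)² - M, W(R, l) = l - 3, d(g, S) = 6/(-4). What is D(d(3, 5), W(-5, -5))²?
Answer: 625/256 ≈ 2.4414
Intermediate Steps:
d(g, S) = -3/2 (d(g, S) = 6*(-¼) = -3/2)
W(R, l) = -3 + l
D(M, K) = (-2 + M²)² - M
D(d(3, 5), W(-5, -5))² = ((-2 + (-3/2)²)² - 1*(-3/2))² = ((-2 + 9/4)² + 3/2)² = ((¼)² + 3/2)² = (1/16 + 3/2)² = (25/16)² = 625/256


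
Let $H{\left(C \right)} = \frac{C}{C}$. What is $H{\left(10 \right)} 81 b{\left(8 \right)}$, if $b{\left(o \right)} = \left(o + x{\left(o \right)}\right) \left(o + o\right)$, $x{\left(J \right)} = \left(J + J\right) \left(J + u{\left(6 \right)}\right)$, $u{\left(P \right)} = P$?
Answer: $300672$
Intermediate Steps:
$H{\left(C \right)} = 1$
$x{\left(J \right)} = 2 J \left(6 + J\right)$ ($x{\left(J \right)} = \left(J + J\right) \left(J + 6\right) = 2 J \left(6 + J\right)$)
$b{\left(o \right)} = 2 o \left(o + 2 o \left(6 + o\right)\right)$ ($b{\left(o \right)} = \left(o + 2 o \left(6 + o\right)\right) \left(o + o\right) = \left(o + 2 o \left(6 + o\right)\right) 2 o = 2 o \left(o + 2 o \left(6 + o\right)\right)$)
$H{\left(10 \right)} 81 b{\left(8 \right)} = 1 \cdot 81 \cdot 8^{2} \left(26 + 4 \cdot 8\right) = 81 \cdot 64 \left(26 + 32\right) = 81 \cdot 64 \cdot 58 = 81 \cdot 3712 = 300672$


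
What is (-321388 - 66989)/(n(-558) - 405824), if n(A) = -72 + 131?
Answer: 43153/45085 ≈ 0.95715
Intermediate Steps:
n(A) = 59
(-321388 - 66989)/(n(-558) - 405824) = (-321388 - 66989)/(59 - 405824) = -388377/(-405765) = -388377*(-1/405765) = 43153/45085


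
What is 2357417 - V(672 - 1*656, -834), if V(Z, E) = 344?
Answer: 2357073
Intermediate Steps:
2357417 - V(672 - 1*656, -834) = 2357417 - 1*344 = 2357417 - 344 = 2357073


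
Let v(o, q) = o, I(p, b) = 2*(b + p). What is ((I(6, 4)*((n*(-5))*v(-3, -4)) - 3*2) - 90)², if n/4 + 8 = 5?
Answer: 13660416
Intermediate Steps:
n = -12 (n = -32 + 4*5 = -32 + 20 = -12)
I(p, b) = 2*b + 2*p
((I(6, 4)*((n*(-5))*v(-3, -4)) - 3*2) - 90)² = (((2*4 + 2*6)*(-12*(-5)*(-3)) - 3*2) - 90)² = (((8 + 12)*(60*(-3)) - 6) - 90)² = ((20*(-180) - 6) - 90)² = ((-3600 - 6) - 90)² = (-3606 - 90)² = (-3696)² = 13660416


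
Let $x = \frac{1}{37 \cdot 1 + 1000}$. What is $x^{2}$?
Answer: $\frac{1}{1075369} \approx 9.2991 \cdot 10^{-7}$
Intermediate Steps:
$x = \frac{1}{1037}$ ($x = \frac{1}{37 + 1000} = \frac{1}{1037} \approx 0.00096432$)
$x^{2} = \left(\frac{1}{1037}\right)^{2} = \frac{1}{1075369}$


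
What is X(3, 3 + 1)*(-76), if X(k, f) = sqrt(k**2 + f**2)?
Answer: -380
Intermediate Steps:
X(k, f) = sqrt(f**2 + k**2)
X(3, 3 + 1)*(-76) = sqrt((3 + 1)**2 + 3**2)*(-76) = sqrt(4**2 + 9)*(-76) = sqrt(16 + 9)*(-76) = sqrt(25)*(-76) = 5*(-76) = -380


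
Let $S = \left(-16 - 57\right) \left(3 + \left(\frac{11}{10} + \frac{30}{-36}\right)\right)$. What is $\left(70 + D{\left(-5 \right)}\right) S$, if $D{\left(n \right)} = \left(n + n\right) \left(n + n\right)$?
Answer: $- \frac{121618}{3} \approx -40539.0$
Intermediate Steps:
$D{\left(n \right)} = 4 n^{2}$ ($D{\left(n \right)} = 2 n 2 n = 4 n^{2}$)
$S = - \frac{3577}{15}$ ($S = - 73 \left(3 + \left(11 \cdot \frac{1}{10} + 30 \left(- \frac{1}{36}\right)\right)\right) = - 73 \left(3 + \left(\frac{11}{10} - \frac{5}{6}\right)\right) = - 73 \left(3 + \frac{4}{15}\right) = \left(-73\right) \frac{49}{15} = - \frac{3577}{15} \approx -238.47$)
$\left(70 + D{\left(-5 \right)}\right) S = \left(70 + 4 \left(-5\right)^{2}\right) \left(- \frac{3577}{15}\right) = \left(70 + 4 \cdot 25\right) \left(- \frac{3577}{15}\right) = \left(70 + 100\right) \left(- \frac{3577}{15}\right) = 170 \left(- \frac{3577}{15}\right) = - \frac{121618}{3}$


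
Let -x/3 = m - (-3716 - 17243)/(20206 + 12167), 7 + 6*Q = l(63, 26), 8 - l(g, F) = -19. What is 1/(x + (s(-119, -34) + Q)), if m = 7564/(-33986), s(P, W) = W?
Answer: -183371463/5857113133 ≈ -0.031307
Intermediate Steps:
l(g, F) = 27 (l(g, F) = 8 - 1*(-19) = 8 + 19 = 27)
m = -3782/16993 (m = 7564*(-1/33986) = -3782/16993 ≈ -0.22256)
Q = 10/3 (Q = -7/6 + (⅙)*27 = -7/6 + 9/2 = 10/3 ≈ 3.3333)
x = -233721601/183371463 (x = -3*(-3782/16993 - (-3716 - 17243)/(20206 + 12167)) = -3*(-3782/16993 - (-20959)/32373) = -3*(-3782/16993 - 1*(-20959/32373)) = -3*(-3782/16993 + 20959/32373) = -3*233721601/550114389 = -233721601/183371463 ≈ -1.2746)
1/(x + (s(-119, -34) + Q)) = 1/(-233721601/183371463 + (-34 + 10/3)) = 1/(-233721601/183371463 - 92/3) = 1/(-5857113133/183371463) = -183371463/5857113133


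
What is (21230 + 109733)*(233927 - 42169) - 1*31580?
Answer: 25113171374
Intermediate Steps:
(21230 + 109733)*(233927 - 42169) - 1*31580 = 130963*191758 - 31580 = 25113202954 - 31580 = 25113171374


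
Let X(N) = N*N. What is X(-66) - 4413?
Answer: -57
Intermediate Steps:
X(N) = N²
X(-66) - 4413 = (-66)² - 4413 = 4356 - 4413 = -57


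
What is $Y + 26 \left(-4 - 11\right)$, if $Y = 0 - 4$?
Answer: $-394$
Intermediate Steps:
$Y = -4$ ($Y = 0 - 4 = -4$)
$Y + 26 \left(-4 - 11\right) = -4 + 26 \left(-4 - 11\right) = -4 + 26 \left(-15\right) = -4 - 390 = -394$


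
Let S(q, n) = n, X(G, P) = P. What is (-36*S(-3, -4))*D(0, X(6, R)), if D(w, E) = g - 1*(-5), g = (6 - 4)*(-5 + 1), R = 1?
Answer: -432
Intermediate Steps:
g = -8 (g = 2*(-4) = -8)
D(w, E) = -3 (D(w, E) = -8 - 1*(-5) = -8 + 5 = -3)
(-36*S(-3, -4))*D(0, X(6, R)) = -36*(-4)*(-3) = 144*(-3) = -432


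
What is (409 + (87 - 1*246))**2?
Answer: 62500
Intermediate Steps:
(409 + (87 - 1*246))**2 = (409 + (87 - 246))**2 = (409 - 159)**2 = 250**2 = 62500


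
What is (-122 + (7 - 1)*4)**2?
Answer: 9604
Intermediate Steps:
(-122 + (7 - 1)*4)**2 = (-122 + 6*4)**2 = (-122 + 24)**2 = (-98)**2 = 9604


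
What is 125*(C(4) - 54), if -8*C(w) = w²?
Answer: -7000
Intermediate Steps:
C(w) = -w²/8
125*(C(4) - 54) = 125*(-⅛*4² - 54) = 125*(-⅛*16 - 54) = 125*(-2 - 54) = 125*(-56) = -7000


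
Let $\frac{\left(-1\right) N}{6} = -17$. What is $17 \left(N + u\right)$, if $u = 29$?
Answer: $2227$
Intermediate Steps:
$N = 102$ ($N = \left(-6\right) \left(-17\right) = 102$)
$17 \left(N + u\right) = 17 \left(102 + 29\right) = 17 \cdot 131 = 2227$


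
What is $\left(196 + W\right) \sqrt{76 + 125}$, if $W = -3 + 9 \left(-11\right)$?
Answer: $94 \sqrt{201} \approx 1332.7$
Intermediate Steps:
$W = -102$ ($W = -3 - 99 = -102$)
$\left(196 + W\right) \sqrt{76 + 125} = \left(196 - 102\right) \sqrt{76 + 125} = 94 \sqrt{201}$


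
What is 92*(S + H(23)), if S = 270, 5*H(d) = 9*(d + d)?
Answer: 162288/5 ≈ 32458.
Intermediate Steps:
H(d) = 18*d/5 (H(d) = (9*(d + d))/5 = (9*(2*d))/5 = (18*d)/5 = 18*d/5)
92*(S + H(23)) = 92*(270 + (18/5)*23) = 92*(270 + 414/5) = 92*(1764/5) = 162288/5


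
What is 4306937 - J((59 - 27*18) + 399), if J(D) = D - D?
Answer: 4306937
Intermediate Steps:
J(D) = 0
4306937 - J((59 - 27*18) + 399) = 4306937 - 1*0 = 4306937 + 0 = 4306937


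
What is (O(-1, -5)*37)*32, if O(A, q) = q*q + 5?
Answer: 35520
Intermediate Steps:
O(A, q) = 5 + q² (O(A, q) = q² + 5 = 5 + q²)
(O(-1, -5)*37)*32 = ((5 + (-5)²)*37)*32 = ((5 + 25)*37)*32 = (30*37)*32 = 1110*32 = 35520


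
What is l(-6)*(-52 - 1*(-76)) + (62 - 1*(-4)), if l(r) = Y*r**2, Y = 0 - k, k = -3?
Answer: 2658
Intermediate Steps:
Y = 3 (Y = 0 - 1*(-3) = 0 + 3 = 3)
l(r) = 3*r**2
l(-6)*(-52 - 1*(-76)) + (62 - 1*(-4)) = (3*(-6)**2)*(-52 - 1*(-76)) + (62 - 1*(-4)) = (3*36)*(-52 + 76) + (62 + 4) = 108*24 + 66 = 2592 + 66 = 2658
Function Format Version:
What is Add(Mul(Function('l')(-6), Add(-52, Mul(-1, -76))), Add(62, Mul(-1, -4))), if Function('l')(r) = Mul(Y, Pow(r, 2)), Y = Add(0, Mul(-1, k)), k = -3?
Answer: 2658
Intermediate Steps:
Y = 3 (Y = Add(0, Mul(-1, -3)) = Add(0, 3) = 3)
Function('l')(r) = Mul(3, Pow(r, 2))
Add(Mul(Function('l')(-6), Add(-52, Mul(-1, -76))), Add(62, Mul(-1, -4))) = Add(Mul(Mul(3, Pow(-6, 2)), Add(-52, Mul(-1, -76))), Add(62, Mul(-1, -4))) = Add(Mul(Mul(3, 36), Add(-52, 76)), Add(62, 4)) = Add(Mul(108, 24), 66) = Add(2592, 66) = 2658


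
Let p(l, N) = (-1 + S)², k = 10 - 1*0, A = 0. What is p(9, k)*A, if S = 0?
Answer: 0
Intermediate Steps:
k = 10 (k = 10 + 0 = 10)
p(l, N) = 1 (p(l, N) = (-1 + 0)² = (-1)² = 1)
p(9, k)*A = 1*0 = 0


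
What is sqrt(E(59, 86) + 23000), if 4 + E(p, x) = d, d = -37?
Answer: 3*sqrt(2551) ≈ 151.52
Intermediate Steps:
E(p, x) = -41 (E(p, x) = -4 - 37 = -41)
sqrt(E(59, 86) + 23000) = sqrt(-41 + 23000) = sqrt(22959) = 3*sqrt(2551)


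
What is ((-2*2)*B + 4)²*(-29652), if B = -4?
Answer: -11860800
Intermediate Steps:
((-2*2)*B + 4)²*(-29652) = (-2*2*(-4) + 4)²*(-29652) = (-4*(-4) + 4)²*(-29652) = (16 + 4)²*(-29652) = 20²*(-29652) = 400*(-29652) = -11860800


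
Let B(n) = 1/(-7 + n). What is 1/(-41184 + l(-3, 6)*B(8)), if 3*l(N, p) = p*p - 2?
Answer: -3/123518 ≈ -2.4288e-5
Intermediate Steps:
l(N, p) = -⅔ + p²/3 (l(N, p) = (p*p - 2)/3 = (p² - 2)/3 = (-2 + p²)/3 = -⅔ + p²/3)
1/(-41184 + l(-3, 6)*B(8)) = 1/(-41184 + (-⅔ + (⅓)*6²)/(-7 + 8)) = 1/(-41184 + (-⅔ + (⅓)*36)/1) = 1/(-41184 + (-⅔ + 12)*1) = 1/(-41184 + (34/3)*1) = 1/(-41184 + 34/3) = 1/(-123518/3) = -3/123518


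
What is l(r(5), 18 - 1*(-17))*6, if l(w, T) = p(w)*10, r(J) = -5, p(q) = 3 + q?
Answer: -120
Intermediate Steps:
l(w, T) = 30 + 10*w (l(w, T) = (3 + w)*10 = 30 + 10*w)
l(r(5), 18 - 1*(-17))*6 = (30 + 10*(-5))*6 = (30 - 50)*6 = -20*6 = -120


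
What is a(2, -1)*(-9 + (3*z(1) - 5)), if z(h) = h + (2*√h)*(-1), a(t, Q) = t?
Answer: -34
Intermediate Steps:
z(h) = h - 2*√h
a(2, -1)*(-9 + (3*z(1) - 5)) = 2*(-9 + (3*(1 - 2*√1) - 5)) = 2*(-9 + (3*(1 - 2*1) - 5)) = 2*(-9 + (3*(1 - 2) - 5)) = 2*(-9 + (3*(-1) - 5)) = 2*(-9 + (-3 - 5)) = 2*(-9 - 8) = 2*(-17) = -34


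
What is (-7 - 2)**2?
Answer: 81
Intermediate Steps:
(-7 - 2)**2 = (-9)**2 = 81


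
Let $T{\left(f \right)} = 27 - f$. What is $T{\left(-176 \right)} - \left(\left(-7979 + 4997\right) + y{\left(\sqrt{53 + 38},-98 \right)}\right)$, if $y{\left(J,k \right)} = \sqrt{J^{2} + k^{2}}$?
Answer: $3185 - \sqrt{9695} \approx 3086.5$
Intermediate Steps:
$T{\left(-176 \right)} - \left(\left(-7979 + 4997\right) + y{\left(\sqrt{53 + 38},-98 \right)}\right) = \left(27 - -176\right) - \left(\left(-7979 + 4997\right) + \sqrt{\left(\sqrt{53 + 38}\right)^{2} + \left(-98\right)^{2}}\right) = \left(27 + 176\right) - \left(-2982 + \sqrt{\left(\sqrt{91}\right)^{2} + 9604}\right) = 203 - \left(-2982 + \sqrt{91 + 9604}\right) = 203 - \left(-2982 + \sqrt{9695}\right) = 203 + \left(2982 - \sqrt{9695}\right) = 3185 - \sqrt{9695}$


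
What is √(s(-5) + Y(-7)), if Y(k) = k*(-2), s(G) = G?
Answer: 3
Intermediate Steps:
Y(k) = -2*k
√(s(-5) + Y(-7)) = √(-5 - 2*(-7)) = √(-5 + 14) = √9 = 3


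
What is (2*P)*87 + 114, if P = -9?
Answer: -1452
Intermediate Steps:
(2*P)*87 + 114 = (2*(-9))*87 + 114 = -18*87 + 114 = -1566 + 114 = -1452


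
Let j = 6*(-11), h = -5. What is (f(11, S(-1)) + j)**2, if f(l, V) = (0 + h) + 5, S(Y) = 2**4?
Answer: 4356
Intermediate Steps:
S(Y) = 16
f(l, V) = 0 (f(l, V) = (0 - 5) + 5 = -5 + 5 = 0)
j = -66
(f(11, S(-1)) + j)**2 = (0 - 66)**2 = (-66)**2 = 4356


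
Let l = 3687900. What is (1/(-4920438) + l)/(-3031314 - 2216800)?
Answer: -18146083300199/25823019553932 ≈ -0.70271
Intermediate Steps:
(1/(-4920438) + l)/(-3031314 - 2216800) = (1/(-4920438) + 3687900)/(-3031314 - 2216800) = (-1/4920438 + 3687900)/(-5248114) = (18146083300199/4920438)*(-1/5248114) = -18146083300199/25823019553932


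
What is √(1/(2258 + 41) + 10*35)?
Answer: √15288369/209 ≈ 18.708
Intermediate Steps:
√(1/(2258 + 41) + 10*35) = √(1/2299 + 350) = √(804651/2299) = √15288369/209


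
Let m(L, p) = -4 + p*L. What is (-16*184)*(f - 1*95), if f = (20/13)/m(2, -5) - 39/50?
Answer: 642232128/2275 ≈ 2.8230e+5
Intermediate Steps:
m(L, p) = -4 + L*p
f = -4049/4550 (f = (20/13)/(-4 + 2*(-5)) - 39/50 = (20*(1/13))/(-4 - 10) - 39*1/50 = (20/13)/(-14) - 39/50 = (20/13)*(-1/14) - 39/50 = -10/91 - 39/50 = -4049/4550 ≈ -0.88989)
(-16*184)*(f - 1*95) = (-16*184)*(-4049/4550 - 1*95) = -2944*(-4049/4550 - 95) = -2944*(-436299/4550) = 642232128/2275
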